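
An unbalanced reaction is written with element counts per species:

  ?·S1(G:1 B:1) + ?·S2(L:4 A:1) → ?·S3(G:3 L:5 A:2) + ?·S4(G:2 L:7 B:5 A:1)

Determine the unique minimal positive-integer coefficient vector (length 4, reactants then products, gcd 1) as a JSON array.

G: 5·1+3·0 = 5 | 1·3+1·2 = 5
L: 5·0+3·4 = 12 | 1·5+1·7 = 12
B: 5·1+3·0 = 5 | 1·0+1·5 = 5
A: 5·0+3·1 = 3 | 1·2+1·1 = 3
gcd(5,3,1,1) = 1

Coefficients: [5, 3, 1, 1]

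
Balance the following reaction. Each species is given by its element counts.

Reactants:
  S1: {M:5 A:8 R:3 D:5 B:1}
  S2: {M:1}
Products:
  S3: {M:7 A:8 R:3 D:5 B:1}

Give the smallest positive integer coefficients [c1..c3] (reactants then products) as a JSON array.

Coefficients: [1, 2, 1]

M: 1·5+2·1 = 7 | 1·7 = 7
A: 1·8+2·0 = 8 | 1·8 = 8
R: 1·3+2·0 = 3 | 1·3 = 3
D: 1·5+2·0 = 5 | 1·5 = 5
B: 1·1+2·0 = 1 | 1·1 = 1
gcd(1,2,1) = 1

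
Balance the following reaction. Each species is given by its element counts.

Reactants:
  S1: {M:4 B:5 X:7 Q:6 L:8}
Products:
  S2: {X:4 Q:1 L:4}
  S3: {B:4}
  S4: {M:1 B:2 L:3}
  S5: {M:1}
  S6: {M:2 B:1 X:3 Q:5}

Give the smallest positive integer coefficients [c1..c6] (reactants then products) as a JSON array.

M: 3·4 = 12 | 3·0+1·0+4·1+2·1+3·2 = 12
B: 3·5 = 15 | 3·0+1·4+4·2+2·0+3·1 = 15
X: 3·7 = 21 | 3·4+1·0+4·0+2·0+3·3 = 21
Q: 3·6 = 18 | 3·1+1·0+4·0+2·0+3·5 = 18
L: 3·8 = 24 | 3·4+1·0+4·3+2·0+3·0 = 24
gcd(3,3,1,4,2,3) = 1

Coefficients: [3, 3, 1, 4, 2, 3]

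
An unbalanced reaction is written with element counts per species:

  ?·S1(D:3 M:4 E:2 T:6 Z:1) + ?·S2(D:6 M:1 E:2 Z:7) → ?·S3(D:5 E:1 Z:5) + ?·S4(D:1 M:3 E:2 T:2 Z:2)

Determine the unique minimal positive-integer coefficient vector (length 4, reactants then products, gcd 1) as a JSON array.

D: 1·3+5·6 = 33 | 6·5+3·1 = 33
M: 1·4+5·1 = 9 | 6·0+3·3 = 9
E: 1·2+5·2 = 12 | 6·1+3·2 = 12
T: 1·6+5·0 = 6 | 6·0+3·2 = 6
Z: 1·1+5·7 = 36 | 6·5+3·2 = 36
gcd(1,5,6,3) = 1

Coefficients: [1, 5, 6, 3]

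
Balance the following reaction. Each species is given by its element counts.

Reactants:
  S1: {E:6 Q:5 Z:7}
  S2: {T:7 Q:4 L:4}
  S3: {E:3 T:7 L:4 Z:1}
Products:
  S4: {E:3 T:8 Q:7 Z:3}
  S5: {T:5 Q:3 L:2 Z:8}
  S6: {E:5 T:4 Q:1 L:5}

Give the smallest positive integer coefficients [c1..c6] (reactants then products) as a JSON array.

E: 4·6+4·0+5·3 = 39 | 3·3+3·0+6·5 = 39
T: 4·0+4·7+5·7 = 63 | 3·8+3·5+6·4 = 63
Q: 4·5+4·4+5·0 = 36 | 3·7+3·3+6·1 = 36
L: 4·0+4·4+5·4 = 36 | 3·0+3·2+6·5 = 36
Z: 4·7+4·0+5·1 = 33 | 3·3+3·8+6·0 = 33
gcd(4,4,5,3,3,6) = 1

Coefficients: [4, 4, 5, 3, 3, 6]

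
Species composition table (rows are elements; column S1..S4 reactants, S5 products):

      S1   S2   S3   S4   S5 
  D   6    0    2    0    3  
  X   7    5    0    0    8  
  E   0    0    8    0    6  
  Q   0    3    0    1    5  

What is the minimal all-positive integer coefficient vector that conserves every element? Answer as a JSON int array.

Coefficients: [1, 5, 3, 5, 4]

D: 1·6+5·0+3·2+5·0 = 12 | 4·3 = 12
X: 1·7+5·5+3·0+5·0 = 32 | 4·8 = 32
E: 1·0+5·0+3·8+5·0 = 24 | 4·6 = 24
Q: 1·0+5·3+3·0+5·1 = 20 | 4·5 = 20
gcd(1,5,3,5,4) = 1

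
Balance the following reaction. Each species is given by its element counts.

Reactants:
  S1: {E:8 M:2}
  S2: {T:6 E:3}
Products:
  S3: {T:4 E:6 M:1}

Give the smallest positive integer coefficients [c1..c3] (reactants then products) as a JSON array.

T: 3·0+4·6 = 24 | 6·4 = 24
E: 3·8+4·3 = 36 | 6·6 = 36
M: 3·2+4·0 = 6 | 6·1 = 6
gcd(3,4,6) = 1

Coefficients: [3, 4, 6]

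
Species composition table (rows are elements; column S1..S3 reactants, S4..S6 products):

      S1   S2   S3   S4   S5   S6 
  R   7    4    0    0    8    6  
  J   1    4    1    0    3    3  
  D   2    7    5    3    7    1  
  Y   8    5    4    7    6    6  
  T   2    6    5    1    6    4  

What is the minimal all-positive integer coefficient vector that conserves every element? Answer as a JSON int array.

R: 6·7+4·4+2·0 = 58 | 4·0+5·8+3·6 = 58
J: 6·1+4·4+2·1 = 24 | 4·0+5·3+3·3 = 24
D: 6·2+4·7+2·5 = 50 | 4·3+5·7+3·1 = 50
Y: 6·8+4·5+2·4 = 76 | 4·7+5·6+3·6 = 76
T: 6·2+4·6+2·5 = 46 | 4·1+5·6+3·4 = 46
gcd(6,4,2,4,5,3) = 1

Coefficients: [6, 4, 2, 4, 5, 3]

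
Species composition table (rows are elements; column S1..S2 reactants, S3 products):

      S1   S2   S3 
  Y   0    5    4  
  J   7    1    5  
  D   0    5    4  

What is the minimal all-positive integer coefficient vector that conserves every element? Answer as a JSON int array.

Coefficients: [3, 4, 5]

Y: 3·0+4·5 = 20 | 5·4 = 20
J: 3·7+4·1 = 25 | 5·5 = 25
D: 3·0+4·5 = 20 | 5·4 = 20
gcd(3,4,5) = 1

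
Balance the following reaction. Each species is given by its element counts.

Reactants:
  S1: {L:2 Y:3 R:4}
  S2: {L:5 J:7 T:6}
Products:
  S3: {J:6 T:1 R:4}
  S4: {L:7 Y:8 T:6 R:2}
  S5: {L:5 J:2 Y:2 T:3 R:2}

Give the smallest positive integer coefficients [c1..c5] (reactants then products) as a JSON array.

Coefficients: [6, 4, 3, 1, 5]

L: 6·2+4·5 = 32 | 3·0+1·7+5·5 = 32
J: 6·0+4·7 = 28 | 3·6+1·0+5·2 = 28
Y: 6·3+4·0 = 18 | 3·0+1·8+5·2 = 18
T: 6·0+4·6 = 24 | 3·1+1·6+5·3 = 24
R: 6·4+4·0 = 24 | 3·4+1·2+5·2 = 24
gcd(6,4,3,1,5) = 1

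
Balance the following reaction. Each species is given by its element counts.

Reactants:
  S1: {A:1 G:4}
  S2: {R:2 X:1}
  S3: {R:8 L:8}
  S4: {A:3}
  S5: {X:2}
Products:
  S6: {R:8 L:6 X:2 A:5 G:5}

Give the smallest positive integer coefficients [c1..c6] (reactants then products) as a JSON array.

R: 5·0+4·2+3·8+5·0+2·0 = 32 | 4·8 = 32
L: 5·0+4·0+3·8+5·0+2·0 = 24 | 4·6 = 24
X: 5·0+4·1+3·0+5·0+2·2 = 8 | 4·2 = 8
A: 5·1+4·0+3·0+5·3+2·0 = 20 | 4·5 = 20
G: 5·4+4·0+3·0+5·0+2·0 = 20 | 4·5 = 20
gcd(5,4,3,5,2,4) = 1

Coefficients: [5, 4, 3, 5, 2, 4]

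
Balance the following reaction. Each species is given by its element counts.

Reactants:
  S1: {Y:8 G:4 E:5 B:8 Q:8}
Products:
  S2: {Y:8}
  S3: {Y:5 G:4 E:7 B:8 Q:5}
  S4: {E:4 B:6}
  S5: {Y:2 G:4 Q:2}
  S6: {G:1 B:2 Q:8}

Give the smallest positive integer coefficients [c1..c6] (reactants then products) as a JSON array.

Coefficients: [6, 4, 2, 4, 3, 4]

Y: 6·8 = 48 | 4·8+2·5+4·0+3·2+4·0 = 48
G: 6·4 = 24 | 4·0+2·4+4·0+3·4+4·1 = 24
E: 6·5 = 30 | 4·0+2·7+4·4+3·0+4·0 = 30
B: 6·8 = 48 | 4·0+2·8+4·6+3·0+4·2 = 48
Q: 6·8 = 48 | 4·0+2·5+4·0+3·2+4·8 = 48
gcd(6,4,2,4,3,4) = 1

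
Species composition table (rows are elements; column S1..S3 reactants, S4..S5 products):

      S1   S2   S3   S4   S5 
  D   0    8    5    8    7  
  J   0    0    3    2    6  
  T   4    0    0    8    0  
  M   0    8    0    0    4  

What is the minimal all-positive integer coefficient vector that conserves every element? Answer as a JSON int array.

Coefficients: [6, 1, 6, 3, 2]

D: 6·0+1·8+6·5 = 38 | 3·8+2·7 = 38
J: 6·0+1·0+6·3 = 18 | 3·2+2·6 = 18
T: 6·4+1·0+6·0 = 24 | 3·8+2·0 = 24
M: 6·0+1·8+6·0 = 8 | 3·0+2·4 = 8
gcd(6,1,6,3,2) = 1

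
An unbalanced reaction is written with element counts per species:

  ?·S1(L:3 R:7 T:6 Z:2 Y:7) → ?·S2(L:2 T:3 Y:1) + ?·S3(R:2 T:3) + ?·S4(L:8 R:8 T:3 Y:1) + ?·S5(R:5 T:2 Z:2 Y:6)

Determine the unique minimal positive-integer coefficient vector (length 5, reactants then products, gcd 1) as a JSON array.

Coefficients: [6, 5, 2, 1, 6]

L: 6·3 = 18 | 5·2+2·0+1·8+6·0 = 18
R: 6·7 = 42 | 5·0+2·2+1·8+6·5 = 42
T: 6·6 = 36 | 5·3+2·3+1·3+6·2 = 36
Z: 6·2 = 12 | 5·0+2·0+1·0+6·2 = 12
Y: 6·7 = 42 | 5·1+2·0+1·1+6·6 = 42
gcd(6,5,2,1,6) = 1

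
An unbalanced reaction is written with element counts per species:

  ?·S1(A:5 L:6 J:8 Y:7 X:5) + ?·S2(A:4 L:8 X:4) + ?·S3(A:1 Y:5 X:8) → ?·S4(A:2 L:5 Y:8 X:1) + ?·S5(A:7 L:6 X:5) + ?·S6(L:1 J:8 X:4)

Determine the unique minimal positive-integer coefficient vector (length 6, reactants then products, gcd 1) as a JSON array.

A: 5·5+3·4+1·1 = 38 | 5·2+4·7+5·0 = 38
L: 5·6+3·8+1·0 = 54 | 5·5+4·6+5·1 = 54
J: 5·8+3·0+1·0 = 40 | 5·0+4·0+5·8 = 40
Y: 5·7+3·0+1·5 = 40 | 5·8+4·0+5·0 = 40
X: 5·5+3·4+1·8 = 45 | 5·1+4·5+5·4 = 45
gcd(5,3,1,5,4,5) = 1

Coefficients: [5, 3, 1, 5, 4, 5]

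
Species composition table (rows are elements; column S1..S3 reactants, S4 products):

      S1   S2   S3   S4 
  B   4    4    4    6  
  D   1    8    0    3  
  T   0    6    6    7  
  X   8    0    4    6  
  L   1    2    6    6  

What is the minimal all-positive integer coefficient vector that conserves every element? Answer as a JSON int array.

B: 2·4+2·4+5·4 = 36 | 6·6 = 36
D: 2·1+2·8+5·0 = 18 | 6·3 = 18
T: 2·0+2·6+5·6 = 42 | 6·7 = 42
X: 2·8+2·0+5·4 = 36 | 6·6 = 36
L: 2·1+2·2+5·6 = 36 | 6·6 = 36
gcd(2,2,5,6) = 1

Coefficients: [2, 2, 5, 6]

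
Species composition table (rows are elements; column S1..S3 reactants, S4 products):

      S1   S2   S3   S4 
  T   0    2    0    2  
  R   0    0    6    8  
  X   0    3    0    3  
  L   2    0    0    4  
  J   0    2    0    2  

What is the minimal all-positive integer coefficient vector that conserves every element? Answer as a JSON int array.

Coefficients: [6, 3, 4, 3]

T: 6·0+3·2+4·0 = 6 | 3·2 = 6
R: 6·0+3·0+4·6 = 24 | 3·8 = 24
X: 6·0+3·3+4·0 = 9 | 3·3 = 9
L: 6·2+3·0+4·0 = 12 | 3·4 = 12
J: 6·0+3·2+4·0 = 6 | 3·2 = 6
gcd(6,3,4,3) = 1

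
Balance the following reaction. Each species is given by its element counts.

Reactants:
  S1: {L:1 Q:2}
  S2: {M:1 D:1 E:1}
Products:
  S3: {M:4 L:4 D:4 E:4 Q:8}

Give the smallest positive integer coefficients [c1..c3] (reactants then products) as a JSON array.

Coefficients: [4, 4, 1]

M: 4·0+4·1 = 4 | 1·4 = 4
L: 4·1+4·0 = 4 | 1·4 = 4
D: 4·0+4·1 = 4 | 1·4 = 4
E: 4·0+4·1 = 4 | 1·4 = 4
Q: 4·2+4·0 = 8 | 1·8 = 8
gcd(4,4,1) = 1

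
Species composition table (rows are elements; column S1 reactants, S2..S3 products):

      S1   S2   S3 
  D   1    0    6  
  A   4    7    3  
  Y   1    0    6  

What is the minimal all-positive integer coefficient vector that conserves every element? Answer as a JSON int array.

Coefficients: [6, 3, 1]

D: 6·1 = 6 | 3·0+1·6 = 6
A: 6·4 = 24 | 3·7+1·3 = 24
Y: 6·1 = 6 | 3·0+1·6 = 6
gcd(6,3,1) = 1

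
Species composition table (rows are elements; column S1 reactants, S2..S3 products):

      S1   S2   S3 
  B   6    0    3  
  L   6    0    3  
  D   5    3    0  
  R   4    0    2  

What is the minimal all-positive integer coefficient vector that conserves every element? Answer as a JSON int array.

Coefficients: [3, 5, 6]

B: 3·6 = 18 | 5·0+6·3 = 18
L: 3·6 = 18 | 5·0+6·3 = 18
D: 3·5 = 15 | 5·3+6·0 = 15
R: 3·4 = 12 | 5·0+6·2 = 12
gcd(3,5,6) = 1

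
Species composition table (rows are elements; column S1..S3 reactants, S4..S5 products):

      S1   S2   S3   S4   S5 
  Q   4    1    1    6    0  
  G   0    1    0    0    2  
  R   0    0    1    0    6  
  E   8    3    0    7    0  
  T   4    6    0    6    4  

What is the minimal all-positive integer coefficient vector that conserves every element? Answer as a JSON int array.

Coefficients: [1, 2, 6, 2, 1]

Q: 1·4+2·1+6·1 = 12 | 2·6+1·0 = 12
G: 1·0+2·1+6·0 = 2 | 2·0+1·2 = 2
R: 1·0+2·0+6·1 = 6 | 2·0+1·6 = 6
E: 1·8+2·3+6·0 = 14 | 2·7+1·0 = 14
T: 1·4+2·6+6·0 = 16 | 2·6+1·4 = 16
gcd(1,2,6,2,1) = 1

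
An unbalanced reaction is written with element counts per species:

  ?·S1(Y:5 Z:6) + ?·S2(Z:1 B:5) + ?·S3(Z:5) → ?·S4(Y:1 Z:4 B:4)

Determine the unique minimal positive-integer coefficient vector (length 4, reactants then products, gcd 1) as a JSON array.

Y: 1·5+4·0+2·0 = 5 | 5·1 = 5
Z: 1·6+4·1+2·5 = 20 | 5·4 = 20
B: 1·0+4·5+2·0 = 20 | 5·4 = 20
gcd(1,4,2,5) = 1

Coefficients: [1, 4, 2, 5]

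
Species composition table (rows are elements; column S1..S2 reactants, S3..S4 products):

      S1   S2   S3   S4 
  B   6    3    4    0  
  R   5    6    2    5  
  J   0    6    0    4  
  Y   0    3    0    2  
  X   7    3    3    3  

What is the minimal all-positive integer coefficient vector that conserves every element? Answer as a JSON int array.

B: 3·6+2·3 = 24 | 6·4+3·0 = 24
R: 3·5+2·6 = 27 | 6·2+3·5 = 27
J: 3·0+2·6 = 12 | 6·0+3·4 = 12
Y: 3·0+2·3 = 6 | 6·0+3·2 = 6
X: 3·7+2·3 = 27 | 6·3+3·3 = 27
gcd(3,2,6,3) = 1

Coefficients: [3, 2, 6, 3]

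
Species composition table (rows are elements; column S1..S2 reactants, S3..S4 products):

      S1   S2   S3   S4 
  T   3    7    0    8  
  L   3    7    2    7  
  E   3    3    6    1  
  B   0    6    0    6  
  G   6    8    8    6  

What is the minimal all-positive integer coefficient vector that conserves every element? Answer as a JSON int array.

T: 2·3+6·7 = 48 | 3·0+6·8 = 48
L: 2·3+6·7 = 48 | 3·2+6·7 = 48
E: 2·3+6·3 = 24 | 3·6+6·1 = 24
B: 2·0+6·6 = 36 | 3·0+6·6 = 36
G: 2·6+6·8 = 60 | 3·8+6·6 = 60
gcd(2,6,3,6) = 1

Coefficients: [2, 6, 3, 6]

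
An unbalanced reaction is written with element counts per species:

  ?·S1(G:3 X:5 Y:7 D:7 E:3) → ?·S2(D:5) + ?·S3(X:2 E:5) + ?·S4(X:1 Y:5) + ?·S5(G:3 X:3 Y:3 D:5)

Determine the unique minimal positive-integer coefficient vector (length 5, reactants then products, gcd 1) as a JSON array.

G: 5·3 = 15 | 2·0+3·0+4·0+5·3 = 15
X: 5·5 = 25 | 2·0+3·2+4·1+5·3 = 25
Y: 5·7 = 35 | 2·0+3·0+4·5+5·3 = 35
D: 5·7 = 35 | 2·5+3·0+4·0+5·5 = 35
E: 5·3 = 15 | 2·0+3·5+4·0+5·0 = 15
gcd(5,2,3,4,5) = 1

Coefficients: [5, 2, 3, 4, 5]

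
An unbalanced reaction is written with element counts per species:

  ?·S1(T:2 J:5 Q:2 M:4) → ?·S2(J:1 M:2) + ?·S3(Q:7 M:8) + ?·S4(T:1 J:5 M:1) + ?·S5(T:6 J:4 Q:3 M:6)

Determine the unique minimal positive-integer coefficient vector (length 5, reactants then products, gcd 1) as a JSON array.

T: 5·2 = 10 | 1·0+1·0+4·1+1·6 = 10
J: 5·5 = 25 | 1·1+1·0+4·5+1·4 = 25
Q: 5·2 = 10 | 1·0+1·7+4·0+1·3 = 10
M: 5·4 = 20 | 1·2+1·8+4·1+1·6 = 20
gcd(5,1,1,4,1) = 1

Coefficients: [5, 1, 1, 4, 1]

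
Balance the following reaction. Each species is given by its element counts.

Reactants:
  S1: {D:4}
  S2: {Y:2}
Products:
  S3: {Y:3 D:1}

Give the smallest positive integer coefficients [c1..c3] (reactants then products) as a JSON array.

Y: 1·0+6·2 = 12 | 4·3 = 12
D: 1·4+6·0 = 4 | 4·1 = 4
gcd(1,6,4) = 1

Coefficients: [1, 6, 4]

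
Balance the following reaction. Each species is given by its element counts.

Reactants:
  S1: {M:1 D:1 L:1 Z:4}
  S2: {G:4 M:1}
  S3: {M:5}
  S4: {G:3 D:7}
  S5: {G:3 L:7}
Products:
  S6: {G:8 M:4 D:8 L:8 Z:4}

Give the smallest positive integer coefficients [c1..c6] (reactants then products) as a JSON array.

Coefficients: [2, 1, 1, 2, 2, 2]

G: 2·0+1·4+1·0+2·3+2·3 = 16 | 2·8 = 16
M: 2·1+1·1+1·5+2·0+2·0 = 8 | 2·4 = 8
D: 2·1+1·0+1·0+2·7+2·0 = 16 | 2·8 = 16
L: 2·1+1·0+1·0+2·0+2·7 = 16 | 2·8 = 16
Z: 2·4+1·0+1·0+2·0+2·0 = 8 | 2·4 = 8
gcd(2,1,1,2,2,2) = 1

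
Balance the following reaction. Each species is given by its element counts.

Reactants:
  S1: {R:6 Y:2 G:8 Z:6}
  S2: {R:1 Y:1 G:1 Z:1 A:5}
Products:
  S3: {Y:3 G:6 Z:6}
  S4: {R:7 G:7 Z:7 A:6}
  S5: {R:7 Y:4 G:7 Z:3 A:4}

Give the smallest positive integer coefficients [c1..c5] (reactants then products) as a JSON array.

Coefficients: [6, 6, 2, 3, 3]

R: 6·6+6·1 = 42 | 2·0+3·7+3·7 = 42
Y: 6·2+6·1 = 18 | 2·3+3·0+3·4 = 18
G: 6·8+6·1 = 54 | 2·6+3·7+3·7 = 54
Z: 6·6+6·1 = 42 | 2·6+3·7+3·3 = 42
A: 6·0+6·5 = 30 | 2·0+3·6+3·4 = 30
gcd(6,6,2,3,3) = 1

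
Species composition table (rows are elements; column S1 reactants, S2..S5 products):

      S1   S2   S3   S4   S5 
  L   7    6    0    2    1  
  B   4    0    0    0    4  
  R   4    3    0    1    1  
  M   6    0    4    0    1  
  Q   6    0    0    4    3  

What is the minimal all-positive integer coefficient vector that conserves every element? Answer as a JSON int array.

Coefficients: [4, 3, 5, 3, 4]

L: 4·7 = 28 | 3·6+5·0+3·2+4·1 = 28
B: 4·4 = 16 | 3·0+5·0+3·0+4·4 = 16
R: 4·4 = 16 | 3·3+5·0+3·1+4·1 = 16
M: 4·6 = 24 | 3·0+5·4+3·0+4·1 = 24
Q: 4·6 = 24 | 3·0+5·0+3·4+4·3 = 24
gcd(4,3,5,3,4) = 1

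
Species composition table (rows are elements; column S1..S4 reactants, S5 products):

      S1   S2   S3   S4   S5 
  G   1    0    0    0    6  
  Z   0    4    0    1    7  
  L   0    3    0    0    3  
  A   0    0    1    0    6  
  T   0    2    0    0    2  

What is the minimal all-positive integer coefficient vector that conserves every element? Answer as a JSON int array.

G: 6·1+1·0+6·0+3·0 = 6 | 1·6 = 6
Z: 6·0+1·4+6·0+3·1 = 7 | 1·7 = 7
L: 6·0+1·3+6·0+3·0 = 3 | 1·3 = 3
A: 6·0+1·0+6·1+3·0 = 6 | 1·6 = 6
T: 6·0+1·2+6·0+3·0 = 2 | 1·2 = 2
gcd(6,1,6,3,1) = 1

Coefficients: [6, 1, 6, 3, 1]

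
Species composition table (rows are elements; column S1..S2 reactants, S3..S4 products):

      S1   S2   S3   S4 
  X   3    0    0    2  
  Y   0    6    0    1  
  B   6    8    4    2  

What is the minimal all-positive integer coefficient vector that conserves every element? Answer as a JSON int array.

X: 4·3+1·0 = 12 | 5·0+6·2 = 12
Y: 4·0+1·6 = 6 | 5·0+6·1 = 6
B: 4·6+1·8 = 32 | 5·4+6·2 = 32
gcd(4,1,5,6) = 1

Coefficients: [4, 1, 5, 6]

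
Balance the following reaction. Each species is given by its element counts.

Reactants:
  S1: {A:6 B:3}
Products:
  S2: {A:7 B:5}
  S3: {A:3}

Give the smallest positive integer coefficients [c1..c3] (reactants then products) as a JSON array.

A: 5·6 = 30 | 3·7+3·3 = 30
B: 5·3 = 15 | 3·5+3·0 = 15
gcd(5,3,3) = 1

Coefficients: [5, 3, 3]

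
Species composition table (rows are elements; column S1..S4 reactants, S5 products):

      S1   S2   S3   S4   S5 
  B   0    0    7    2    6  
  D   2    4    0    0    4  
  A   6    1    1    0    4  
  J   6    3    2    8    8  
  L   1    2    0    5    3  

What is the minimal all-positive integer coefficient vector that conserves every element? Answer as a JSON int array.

B: 2·0+4·0+4·7+1·2 = 30 | 5·6 = 30
D: 2·2+4·4+4·0+1·0 = 20 | 5·4 = 20
A: 2·6+4·1+4·1+1·0 = 20 | 5·4 = 20
J: 2·6+4·3+4·2+1·8 = 40 | 5·8 = 40
L: 2·1+4·2+4·0+1·5 = 15 | 5·3 = 15
gcd(2,4,4,1,5) = 1

Coefficients: [2, 4, 4, 1, 5]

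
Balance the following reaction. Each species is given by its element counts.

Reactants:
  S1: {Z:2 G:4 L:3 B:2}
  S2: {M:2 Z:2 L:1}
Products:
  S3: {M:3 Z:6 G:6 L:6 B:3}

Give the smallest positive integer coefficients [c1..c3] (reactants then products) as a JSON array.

M: 3·0+3·2 = 6 | 2·3 = 6
Z: 3·2+3·2 = 12 | 2·6 = 12
G: 3·4+3·0 = 12 | 2·6 = 12
L: 3·3+3·1 = 12 | 2·6 = 12
B: 3·2+3·0 = 6 | 2·3 = 6
gcd(3,3,2) = 1

Coefficients: [3, 3, 2]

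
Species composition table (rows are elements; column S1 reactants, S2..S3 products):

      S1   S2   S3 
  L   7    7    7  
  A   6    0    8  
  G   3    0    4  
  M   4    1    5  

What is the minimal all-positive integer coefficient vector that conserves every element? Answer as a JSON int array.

Coefficients: [4, 1, 3]

L: 4·7 = 28 | 1·7+3·7 = 28
A: 4·6 = 24 | 1·0+3·8 = 24
G: 4·3 = 12 | 1·0+3·4 = 12
M: 4·4 = 16 | 1·1+3·5 = 16
gcd(4,1,3) = 1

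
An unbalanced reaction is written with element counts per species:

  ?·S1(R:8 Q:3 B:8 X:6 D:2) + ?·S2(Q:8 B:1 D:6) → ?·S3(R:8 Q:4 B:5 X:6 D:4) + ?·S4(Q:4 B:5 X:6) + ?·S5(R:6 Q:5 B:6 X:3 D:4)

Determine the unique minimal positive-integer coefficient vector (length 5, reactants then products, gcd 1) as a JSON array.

Coefficients: [4, 2, 1, 1, 4]

R: 4·8+2·0 = 32 | 1·8+1·0+4·6 = 32
Q: 4·3+2·8 = 28 | 1·4+1·4+4·5 = 28
B: 4·8+2·1 = 34 | 1·5+1·5+4·6 = 34
X: 4·6+2·0 = 24 | 1·6+1·6+4·3 = 24
D: 4·2+2·6 = 20 | 1·4+1·0+4·4 = 20
gcd(4,2,1,1,4) = 1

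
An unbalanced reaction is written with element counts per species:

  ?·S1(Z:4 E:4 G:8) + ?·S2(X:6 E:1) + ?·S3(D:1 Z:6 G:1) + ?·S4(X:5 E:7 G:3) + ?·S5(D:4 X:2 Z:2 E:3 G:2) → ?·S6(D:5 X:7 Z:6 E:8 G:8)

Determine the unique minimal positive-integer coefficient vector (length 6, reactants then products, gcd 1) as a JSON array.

D: 3·0+3·0+1·1+1·0+6·4 = 25 | 5·5 = 25
X: 3·0+3·6+1·0+1·5+6·2 = 35 | 5·7 = 35
Z: 3·4+3·0+1·6+1·0+6·2 = 30 | 5·6 = 30
E: 3·4+3·1+1·0+1·7+6·3 = 40 | 5·8 = 40
G: 3·8+3·0+1·1+1·3+6·2 = 40 | 5·8 = 40
gcd(3,3,1,1,6,5) = 1

Coefficients: [3, 3, 1, 1, 6, 5]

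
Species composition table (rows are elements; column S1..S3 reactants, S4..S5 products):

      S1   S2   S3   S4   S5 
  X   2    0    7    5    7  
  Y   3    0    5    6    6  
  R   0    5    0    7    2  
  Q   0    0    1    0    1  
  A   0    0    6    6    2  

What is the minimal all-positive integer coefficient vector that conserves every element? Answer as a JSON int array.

Coefficients: [5, 4, 3, 2, 3]

X: 5·2+4·0+3·7 = 31 | 2·5+3·7 = 31
Y: 5·3+4·0+3·5 = 30 | 2·6+3·6 = 30
R: 5·0+4·5+3·0 = 20 | 2·7+3·2 = 20
Q: 5·0+4·0+3·1 = 3 | 2·0+3·1 = 3
A: 5·0+4·0+3·6 = 18 | 2·6+3·2 = 18
gcd(5,4,3,2,3) = 1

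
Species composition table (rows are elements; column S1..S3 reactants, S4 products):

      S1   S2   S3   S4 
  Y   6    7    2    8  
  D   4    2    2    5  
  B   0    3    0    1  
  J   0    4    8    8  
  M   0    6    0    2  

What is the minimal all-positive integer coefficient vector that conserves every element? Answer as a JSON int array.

Y: 4·6+2·7+5·2 = 48 | 6·8 = 48
D: 4·4+2·2+5·2 = 30 | 6·5 = 30
B: 4·0+2·3+5·0 = 6 | 6·1 = 6
J: 4·0+2·4+5·8 = 48 | 6·8 = 48
M: 4·0+2·6+5·0 = 12 | 6·2 = 12
gcd(4,2,5,6) = 1

Coefficients: [4, 2, 5, 6]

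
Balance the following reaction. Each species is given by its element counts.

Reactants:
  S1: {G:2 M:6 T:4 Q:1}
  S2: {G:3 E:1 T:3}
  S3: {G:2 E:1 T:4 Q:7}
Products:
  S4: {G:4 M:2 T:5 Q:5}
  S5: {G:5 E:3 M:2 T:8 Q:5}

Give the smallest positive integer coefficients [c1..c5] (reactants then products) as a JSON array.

Coefficients: [2, 5, 4, 3, 3]

G: 2·2+5·3+4·2 = 27 | 3·4+3·5 = 27
E: 2·0+5·1+4·1 = 9 | 3·0+3·3 = 9
M: 2·6+5·0+4·0 = 12 | 3·2+3·2 = 12
T: 2·4+5·3+4·4 = 39 | 3·5+3·8 = 39
Q: 2·1+5·0+4·7 = 30 | 3·5+3·5 = 30
gcd(2,5,4,3,3) = 1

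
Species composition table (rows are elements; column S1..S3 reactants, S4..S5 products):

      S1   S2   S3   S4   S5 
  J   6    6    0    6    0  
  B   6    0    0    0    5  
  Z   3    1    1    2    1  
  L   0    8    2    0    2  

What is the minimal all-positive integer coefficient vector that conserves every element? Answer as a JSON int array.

J: 5·6+1·6+2·0 = 36 | 6·6+6·0 = 36
B: 5·6+1·0+2·0 = 30 | 6·0+6·5 = 30
Z: 5·3+1·1+2·1 = 18 | 6·2+6·1 = 18
L: 5·0+1·8+2·2 = 12 | 6·0+6·2 = 12
gcd(5,1,2,6,6) = 1

Coefficients: [5, 1, 2, 6, 6]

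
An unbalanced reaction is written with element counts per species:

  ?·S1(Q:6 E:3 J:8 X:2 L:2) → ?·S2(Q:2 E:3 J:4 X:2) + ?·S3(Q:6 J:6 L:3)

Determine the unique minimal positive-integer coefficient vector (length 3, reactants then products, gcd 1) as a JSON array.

Coefficients: [3, 3, 2]

Q: 3·6 = 18 | 3·2+2·6 = 18
E: 3·3 = 9 | 3·3+2·0 = 9
J: 3·8 = 24 | 3·4+2·6 = 24
X: 3·2 = 6 | 3·2+2·0 = 6
L: 3·2 = 6 | 3·0+2·3 = 6
gcd(3,3,2) = 1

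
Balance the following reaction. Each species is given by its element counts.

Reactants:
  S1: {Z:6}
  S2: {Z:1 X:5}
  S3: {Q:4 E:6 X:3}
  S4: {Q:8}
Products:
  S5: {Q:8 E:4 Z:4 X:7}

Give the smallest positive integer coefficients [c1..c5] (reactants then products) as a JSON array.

Coefficients: [3, 6, 4, 4, 6]

Q: 3·0+6·0+4·4+4·8 = 48 | 6·8 = 48
E: 3·0+6·0+4·6+4·0 = 24 | 6·4 = 24
Z: 3·6+6·1+4·0+4·0 = 24 | 6·4 = 24
X: 3·0+6·5+4·3+4·0 = 42 | 6·7 = 42
gcd(3,6,4,4,6) = 1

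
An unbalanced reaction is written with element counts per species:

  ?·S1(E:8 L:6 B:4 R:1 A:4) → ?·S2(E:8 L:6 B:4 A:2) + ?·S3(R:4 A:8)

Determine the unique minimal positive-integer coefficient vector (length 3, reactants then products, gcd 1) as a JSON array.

E: 4·8 = 32 | 4·8+1·0 = 32
L: 4·6 = 24 | 4·6+1·0 = 24
B: 4·4 = 16 | 4·4+1·0 = 16
R: 4·1 = 4 | 4·0+1·4 = 4
A: 4·4 = 16 | 4·2+1·8 = 16
gcd(4,4,1) = 1

Coefficients: [4, 4, 1]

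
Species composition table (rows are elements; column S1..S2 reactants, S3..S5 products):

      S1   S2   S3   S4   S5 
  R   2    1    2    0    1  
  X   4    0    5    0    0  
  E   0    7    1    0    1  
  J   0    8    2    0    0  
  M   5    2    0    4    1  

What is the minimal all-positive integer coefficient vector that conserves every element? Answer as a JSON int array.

Coefficients: [5, 1, 4, 6, 3]

R: 5·2+1·1 = 11 | 4·2+6·0+3·1 = 11
X: 5·4+1·0 = 20 | 4·5+6·0+3·0 = 20
E: 5·0+1·7 = 7 | 4·1+6·0+3·1 = 7
J: 5·0+1·8 = 8 | 4·2+6·0+3·0 = 8
M: 5·5+1·2 = 27 | 4·0+6·4+3·1 = 27
gcd(5,1,4,6,3) = 1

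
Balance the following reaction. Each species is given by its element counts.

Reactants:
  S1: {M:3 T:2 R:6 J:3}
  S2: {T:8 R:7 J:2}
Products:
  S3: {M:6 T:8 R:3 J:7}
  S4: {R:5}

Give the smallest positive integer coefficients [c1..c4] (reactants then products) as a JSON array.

M: 4·3+1·0 = 12 | 2·6+5·0 = 12
T: 4·2+1·8 = 16 | 2·8+5·0 = 16
R: 4·6+1·7 = 31 | 2·3+5·5 = 31
J: 4·3+1·2 = 14 | 2·7+5·0 = 14
gcd(4,1,2,5) = 1

Coefficients: [4, 1, 2, 5]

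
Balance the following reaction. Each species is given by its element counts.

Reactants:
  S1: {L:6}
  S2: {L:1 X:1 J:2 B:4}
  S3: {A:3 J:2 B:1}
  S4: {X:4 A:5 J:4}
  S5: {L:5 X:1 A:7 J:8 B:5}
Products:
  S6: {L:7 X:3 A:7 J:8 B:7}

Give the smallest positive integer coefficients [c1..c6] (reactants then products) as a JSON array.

L: 4·6+6·1+6·0+2·0+1·5 = 35 | 5·7 = 35
X: 4·0+6·1+6·0+2·4+1·1 = 15 | 5·3 = 15
A: 4·0+6·0+6·3+2·5+1·7 = 35 | 5·7 = 35
J: 4·0+6·2+6·2+2·4+1·8 = 40 | 5·8 = 40
B: 4·0+6·4+6·1+2·0+1·5 = 35 | 5·7 = 35
gcd(4,6,6,2,1,5) = 1

Coefficients: [4, 6, 6, 2, 1, 5]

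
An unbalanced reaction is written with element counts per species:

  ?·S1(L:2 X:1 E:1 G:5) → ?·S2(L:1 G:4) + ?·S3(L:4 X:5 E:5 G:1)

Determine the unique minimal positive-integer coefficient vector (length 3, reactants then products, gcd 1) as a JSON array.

L: 5·2 = 10 | 6·1+1·4 = 10
X: 5·1 = 5 | 6·0+1·5 = 5
E: 5·1 = 5 | 6·0+1·5 = 5
G: 5·5 = 25 | 6·4+1·1 = 25
gcd(5,6,1) = 1

Coefficients: [5, 6, 1]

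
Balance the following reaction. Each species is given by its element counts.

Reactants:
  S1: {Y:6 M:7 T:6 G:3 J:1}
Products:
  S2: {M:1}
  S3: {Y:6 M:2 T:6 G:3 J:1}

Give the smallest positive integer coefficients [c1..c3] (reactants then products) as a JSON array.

Coefficients: [1, 5, 1]

Y: 1·6 = 6 | 5·0+1·6 = 6
M: 1·7 = 7 | 5·1+1·2 = 7
T: 1·6 = 6 | 5·0+1·6 = 6
G: 1·3 = 3 | 5·0+1·3 = 3
J: 1·1 = 1 | 5·0+1·1 = 1
gcd(1,5,1) = 1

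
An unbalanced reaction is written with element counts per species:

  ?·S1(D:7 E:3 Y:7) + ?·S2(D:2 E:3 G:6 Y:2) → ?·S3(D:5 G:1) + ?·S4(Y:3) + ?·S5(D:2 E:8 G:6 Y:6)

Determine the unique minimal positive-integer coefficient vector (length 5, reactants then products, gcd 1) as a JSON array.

D: 4·7+4·2 = 36 | 6·5+6·0+3·2 = 36
E: 4·3+4·3 = 24 | 6·0+6·0+3·8 = 24
G: 4·0+4·6 = 24 | 6·1+6·0+3·6 = 24
Y: 4·7+4·2 = 36 | 6·0+6·3+3·6 = 36
gcd(4,4,6,6,3) = 1

Coefficients: [4, 4, 6, 6, 3]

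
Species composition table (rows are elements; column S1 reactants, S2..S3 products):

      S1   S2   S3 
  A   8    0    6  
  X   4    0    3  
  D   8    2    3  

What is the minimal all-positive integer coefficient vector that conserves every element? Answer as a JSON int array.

A: 3·8 = 24 | 6·0+4·6 = 24
X: 3·4 = 12 | 6·0+4·3 = 12
D: 3·8 = 24 | 6·2+4·3 = 24
gcd(3,6,4) = 1

Coefficients: [3, 6, 4]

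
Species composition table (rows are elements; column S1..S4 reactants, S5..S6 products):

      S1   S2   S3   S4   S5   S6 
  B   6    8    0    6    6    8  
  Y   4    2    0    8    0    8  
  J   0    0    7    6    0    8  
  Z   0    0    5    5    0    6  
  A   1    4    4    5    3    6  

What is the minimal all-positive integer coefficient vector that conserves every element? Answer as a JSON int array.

B: 5·6+2·8+4·0+2·6 = 58 | 3·6+5·8 = 58
Y: 5·4+2·2+4·0+2·8 = 40 | 3·0+5·8 = 40
J: 5·0+2·0+4·7+2·6 = 40 | 3·0+5·8 = 40
Z: 5·0+2·0+4·5+2·5 = 30 | 3·0+5·6 = 30
A: 5·1+2·4+4·4+2·5 = 39 | 3·3+5·6 = 39
gcd(5,2,4,2,3,5) = 1

Coefficients: [5, 2, 4, 2, 3, 5]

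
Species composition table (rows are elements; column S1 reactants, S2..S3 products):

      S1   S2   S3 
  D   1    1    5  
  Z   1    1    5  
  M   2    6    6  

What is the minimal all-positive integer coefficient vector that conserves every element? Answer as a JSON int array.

D: 6·1 = 6 | 1·1+1·5 = 6
Z: 6·1 = 6 | 1·1+1·5 = 6
M: 6·2 = 12 | 1·6+1·6 = 12
gcd(6,1,1) = 1

Coefficients: [6, 1, 1]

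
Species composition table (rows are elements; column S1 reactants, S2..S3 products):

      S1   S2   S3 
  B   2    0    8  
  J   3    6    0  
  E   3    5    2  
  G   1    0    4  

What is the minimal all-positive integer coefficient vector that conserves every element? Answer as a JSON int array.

Coefficients: [4, 2, 1]

B: 4·2 = 8 | 2·0+1·8 = 8
J: 4·3 = 12 | 2·6+1·0 = 12
E: 4·3 = 12 | 2·5+1·2 = 12
G: 4·1 = 4 | 2·0+1·4 = 4
gcd(4,2,1) = 1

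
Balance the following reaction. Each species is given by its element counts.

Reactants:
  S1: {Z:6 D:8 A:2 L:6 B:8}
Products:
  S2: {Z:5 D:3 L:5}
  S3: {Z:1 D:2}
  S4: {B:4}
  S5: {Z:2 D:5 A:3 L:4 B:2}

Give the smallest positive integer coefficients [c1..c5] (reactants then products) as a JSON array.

Coefficients: [3, 2, 4, 5, 2]

Z: 3·6 = 18 | 2·5+4·1+5·0+2·2 = 18
D: 3·8 = 24 | 2·3+4·2+5·0+2·5 = 24
A: 3·2 = 6 | 2·0+4·0+5·0+2·3 = 6
L: 3·6 = 18 | 2·5+4·0+5·0+2·4 = 18
B: 3·8 = 24 | 2·0+4·0+5·4+2·2 = 24
gcd(3,2,4,5,2) = 1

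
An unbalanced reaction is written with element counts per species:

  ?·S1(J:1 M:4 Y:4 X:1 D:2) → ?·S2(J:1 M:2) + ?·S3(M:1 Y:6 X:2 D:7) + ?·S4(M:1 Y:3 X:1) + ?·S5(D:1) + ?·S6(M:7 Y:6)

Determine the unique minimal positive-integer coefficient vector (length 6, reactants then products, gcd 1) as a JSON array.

J: 6·1 = 6 | 6·1+1·0+4·0+5·0+1·0 = 6
M: 6·4 = 24 | 6·2+1·1+4·1+5·0+1·7 = 24
Y: 6·4 = 24 | 6·0+1·6+4·3+5·0+1·6 = 24
X: 6·1 = 6 | 6·0+1·2+4·1+5·0+1·0 = 6
D: 6·2 = 12 | 6·0+1·7+4·0+5·1+1·0 = 12
gcd(6,6,1,4,5,1) = 1

Coefficients: [6, 6, 1, 4, 5, 1]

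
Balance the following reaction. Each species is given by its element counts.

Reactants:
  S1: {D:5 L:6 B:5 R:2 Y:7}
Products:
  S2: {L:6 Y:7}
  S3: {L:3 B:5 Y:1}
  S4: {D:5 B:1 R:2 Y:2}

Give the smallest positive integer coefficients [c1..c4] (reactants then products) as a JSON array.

D: 5·5 = 25 | 3·0+4·0+5·5 = 25
L: 5·6 = 30 | 3·6+4·3+5·0 = 30
B: 5·5 = 25 | 3·0+4·5+5·1 = 25
R: 5·2 = 10 | 3·0+4·0+5·2 = 10
Y: 5·7 = 35 | 3·7+4·1+5·2 = 35
gcd(5,3,4,5) = 1

Coefficients: [5, 3, 4, 5]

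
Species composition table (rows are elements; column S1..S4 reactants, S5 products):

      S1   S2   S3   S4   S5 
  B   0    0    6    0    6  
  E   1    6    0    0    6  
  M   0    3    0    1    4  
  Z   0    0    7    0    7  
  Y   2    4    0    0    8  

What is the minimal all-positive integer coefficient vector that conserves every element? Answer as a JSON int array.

B: 6·0+1·0+2·6+5·0 = 12 | 2·6 = 12
E: 6·1+1·6+2·0+5·0 = 12 | 2·6 = 12
M: 6·0+1·3+2·0+5·1 = 8 | 2·4 = 8
Z: 6·0+1·0+2·7+5·0 = 14 | 2·7 = 14
Y: 6·2+1·4+2·0+5·0 = 16 | 2·8 = 16
gcd(6,1,2,5,2) = 1

Coefficients: [6, 1, 2, 5, 2]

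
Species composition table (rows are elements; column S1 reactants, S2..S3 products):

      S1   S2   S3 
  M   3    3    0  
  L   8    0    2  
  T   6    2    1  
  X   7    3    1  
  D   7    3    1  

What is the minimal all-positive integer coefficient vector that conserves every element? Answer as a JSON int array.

Coefficients: [1, 1, 4]

M: 1·3 = 3 | 1·3+4·0 = 3
L: 1·8 = 8 | 1·0+4·2 = 8
T: 1·6 = 6 | 1·2+4·1 = 6
X: 1·7 = 7 | 1·3+4·1 = 7
D: 1·7 = 7 | 1·3+4·1 = 7
gcd(1,1,4) = 1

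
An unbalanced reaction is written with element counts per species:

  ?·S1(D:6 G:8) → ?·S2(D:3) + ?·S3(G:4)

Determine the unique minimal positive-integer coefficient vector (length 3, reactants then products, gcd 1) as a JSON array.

Coefficients: [1, 2, 2]

D: 1·6 = 6 | 2·3+2·0 = 6
G: 1·8 = 8 | 2·0+2·4 = 8
gcd(1,2,2) = 1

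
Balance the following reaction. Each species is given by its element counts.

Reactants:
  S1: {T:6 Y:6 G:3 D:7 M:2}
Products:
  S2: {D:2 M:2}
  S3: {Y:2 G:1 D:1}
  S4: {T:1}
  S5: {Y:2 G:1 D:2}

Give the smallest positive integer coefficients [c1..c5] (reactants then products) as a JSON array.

Coefficients: [1, 1, 1, 6, 2]

T: 1·6 = 6 | 1·0+1·0+6·1+2·0 = 6
Y: 1·6 = 6 | 1·0+1·2+6·0+2·2 = 6
G: 1·3 = 3 | 1·0+1·1+6·0+2·1 = 3
D: 1·7 = 7 | 1·2+1·1+6·0+2·2 = 7
M: 1·2 = 2 | 1·2+1·0+6·0+2·0 = 2
gcd(1,1,1,6,2) = 1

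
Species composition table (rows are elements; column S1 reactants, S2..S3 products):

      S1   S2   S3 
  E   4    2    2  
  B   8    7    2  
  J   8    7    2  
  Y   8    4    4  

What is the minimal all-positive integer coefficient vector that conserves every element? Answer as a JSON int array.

E: 5·4 = 20 | 4·2+6·2 = 20
B: 5·8 = 40 | 4·7+6·2 = 40
J: 5·8 = 40 | 4·7+6·2 = 40
Y: 5·8 = 40 | 4·4+6·4 = 40
gcd(5,4,6) = 1

Coefficients: [5, 4, 6]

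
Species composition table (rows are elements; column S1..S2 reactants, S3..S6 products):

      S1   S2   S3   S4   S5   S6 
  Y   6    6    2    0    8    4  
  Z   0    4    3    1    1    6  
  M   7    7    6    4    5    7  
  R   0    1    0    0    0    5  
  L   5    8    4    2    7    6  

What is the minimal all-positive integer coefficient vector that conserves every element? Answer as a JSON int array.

Y: 3·6+5·6 = 48 | 2·2+3·0+5·8+1·4 = 48
Z: 3·0+5·4 = 20 | 2·3+3·1+5·1+1·6 = 20
M: 3·7+5·7 = 56 | 2·6+3·4+5·5+1·7 = 56
R: 3·0+5·1 = 5 | 2·0+3·0+5·0+1·5 = 5
L: 3·5+5·8 = 55 | 2·4+3·2+5·7+1·6 = 55
gcd(3,5,2,3,5,1) = 1

Coefficients: [3, 5, 2, 3, 5, 1]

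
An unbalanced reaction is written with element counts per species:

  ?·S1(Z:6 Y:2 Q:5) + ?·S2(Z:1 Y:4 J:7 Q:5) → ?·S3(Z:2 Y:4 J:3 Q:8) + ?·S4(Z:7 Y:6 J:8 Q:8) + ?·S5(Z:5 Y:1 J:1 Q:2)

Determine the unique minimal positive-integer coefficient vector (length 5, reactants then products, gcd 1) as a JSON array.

Coefficients: [5, 3, 3, 1, 4]

Z: 5·6+3·1 = 33 | 3·2+1·7+4·5 = 33
Y: 5·2+3·4 = 22 | 3·4+1·6+4·1 = 22
J: 5·0+3·7 = 21 | 3·3+1·8+4·1 = 21
Q: 5·5+3·5 = 40 | 3·8+1·8+4·2 = 40
gcd(5,3,3,1,4) = 1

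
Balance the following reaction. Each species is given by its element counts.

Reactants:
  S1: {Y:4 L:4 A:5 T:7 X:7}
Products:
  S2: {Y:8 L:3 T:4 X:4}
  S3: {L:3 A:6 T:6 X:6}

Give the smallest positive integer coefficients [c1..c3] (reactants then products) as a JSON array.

Coefficients: [6, 3, 5]

Y: 6·4 = 24 | 3·8+5·0 = 24
L: 6·4 = 24 | 3·3+5·3 = 24
A: 6·5 = 30 | 3·0+5·6 = 30
T: 6·7 = 42 | 3·4+5·6 = 42
X: 6·7 = 42 | 3·4+5·6 = 42
gcd(6,3,5) = 1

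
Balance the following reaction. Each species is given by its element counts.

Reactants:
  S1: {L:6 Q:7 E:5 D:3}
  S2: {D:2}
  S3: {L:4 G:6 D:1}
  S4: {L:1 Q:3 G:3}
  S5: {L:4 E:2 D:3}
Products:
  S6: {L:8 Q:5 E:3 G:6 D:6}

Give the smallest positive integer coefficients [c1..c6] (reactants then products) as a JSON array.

L: 1·6+5·0+2·4+6·1+5·4 = 40 | 5·8 = 40
Q: 1·7+5·0+2·0+6·3+5·0 = 25 | 5·5 = 25
E: 1·5+5·0+2·0+6·0+5·2 = 15 | 5·3 = 15
G: 1·0+5·0+2·6+6·3+5·0 = 30 | 5·6 = 30
D: 1·3+5·2+2·1+6·0+5·3 = 30 | 5·6 = 30
gcd(1,5,2,6,5,5) = 1

Coefficients: [1, 5, 2, 6, 5, 5]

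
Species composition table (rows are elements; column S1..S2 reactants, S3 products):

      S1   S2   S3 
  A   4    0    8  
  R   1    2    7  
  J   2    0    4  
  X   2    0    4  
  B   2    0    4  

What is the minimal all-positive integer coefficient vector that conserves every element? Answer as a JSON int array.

A: 4·4+5·0 = 16 | 2·8 = 16
R: 4·1+5·2 = 14 | 2·7 = 14
J: 4·2+5·0 = 8 | 2·4 = 8
X: 4·2+5·0 = 8 | 2·4 = 8
B: 4·2+5·0 = 8 | 2·4 = 8
gcd(4,5,2) = 1

Coefficients: [4, 5, 2]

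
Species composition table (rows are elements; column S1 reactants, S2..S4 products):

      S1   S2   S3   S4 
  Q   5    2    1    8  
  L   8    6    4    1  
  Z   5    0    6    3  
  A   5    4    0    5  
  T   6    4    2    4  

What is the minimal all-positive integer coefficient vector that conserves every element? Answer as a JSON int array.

Coefficients: [6, 5, 4, 2]

Q: 6·5 = 30 | 5·2+4·1+2·8 = 30
L: 6·8 = 48 | 5·6+4·4+2·1 = 48
Z: 6·5 = 30 | 5·0+4·6+2·3 = 30
A: 6·5 = 30 | 5·4+4·0+2·5 = 30
T: 6·6 = 36 | 5·4+4·2+2·4 = 36
gcd(6,5,4,2) = 1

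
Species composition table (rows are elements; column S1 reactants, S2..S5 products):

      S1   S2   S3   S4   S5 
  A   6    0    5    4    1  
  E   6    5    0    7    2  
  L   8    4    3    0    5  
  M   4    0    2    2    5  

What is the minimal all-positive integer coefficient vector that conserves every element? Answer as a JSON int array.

A: 6·6 = 36 | 5·0+6·5+1·4+2·1 = 36
E: 6·6 = 36 | 5·5+6·0+1·7+2·2 = 36
L: 6·8 = 48 | 5·4+6·3+1·0+2·5 = 48
M: 6·4 = 24 | 5·0+6·2+1·2+2·5 = 24
gcd(6,5,6,1,2) = 1

Coefficients: [6, 5, 6, 1, 2]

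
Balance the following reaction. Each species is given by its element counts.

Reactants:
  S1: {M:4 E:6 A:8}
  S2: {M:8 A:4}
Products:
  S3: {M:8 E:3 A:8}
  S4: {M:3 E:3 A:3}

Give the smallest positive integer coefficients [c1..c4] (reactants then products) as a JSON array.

Coefficients: [5, 5, 6, 4]

M: 5·4+5·8 = 60 | 6·8+4·3 = 60
E: 5·6+5·0 = 30 | 6·3+4·3 = 30
A: 5·8+5·4 = 60 | 6·8+4·3 = 60
gcd(5,5,6,4) = 1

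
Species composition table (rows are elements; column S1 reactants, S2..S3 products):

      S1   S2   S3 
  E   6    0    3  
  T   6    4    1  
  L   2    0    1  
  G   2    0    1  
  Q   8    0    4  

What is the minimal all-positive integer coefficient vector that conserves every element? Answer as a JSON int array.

E: 1·6 = 6 | 1·0+2·3 = 6
T: 1·6 = 6 | 1·4+2·1 = 6
L: 1·2 = 2 | 1·0+2·1 = 2
G: 1·2 = 2 | 1·0+2·1 = 2
Q: 1·8 = 8 | 1·0+2·4 = 8
gcd(1,1,2) = 1

Coefficients: [1, 1, 2]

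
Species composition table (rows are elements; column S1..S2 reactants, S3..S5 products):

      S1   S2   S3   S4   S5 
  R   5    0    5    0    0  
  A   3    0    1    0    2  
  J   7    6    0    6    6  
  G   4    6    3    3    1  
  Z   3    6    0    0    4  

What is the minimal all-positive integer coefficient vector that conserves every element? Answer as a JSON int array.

R: 6·5+1·0 = 30 | 6·5+2·0+6·0 = 30
A: 6·3+1·0 = 18 | 6·1+2·0+6·2 = 18
J: 6·7+1·6 = 48 | 6·0+2·6+6·6 = 48
G: 6·4+1·6 = 30 | 6·3+2·3+6·1 = 30
Z: 6·3+1·6 = 24 | 6·0+2·0+6·4 = 24
gcd(6,1,6,2,6) = 1

Coefficients: [6, 1, 6, 2, 6]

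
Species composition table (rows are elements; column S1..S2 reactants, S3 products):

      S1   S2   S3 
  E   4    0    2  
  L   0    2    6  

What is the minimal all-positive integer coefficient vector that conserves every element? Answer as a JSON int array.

E: 1·4+6·0 = 4 | 2·2 = 4
L: 1·0+6·2 = 12 | 2·6 = 12
gcd(1,6,2) = 1

Coefficients: [1, 6, 2]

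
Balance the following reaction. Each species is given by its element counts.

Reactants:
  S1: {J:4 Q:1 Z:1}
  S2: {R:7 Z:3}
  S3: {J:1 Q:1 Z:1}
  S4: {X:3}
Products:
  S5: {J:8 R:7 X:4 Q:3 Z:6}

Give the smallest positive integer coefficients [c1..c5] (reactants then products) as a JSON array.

J: 5·4+3·0+4·1+4·0 = 24 | 3·8 = 24
R: 5·0+3·7+4·0+4·0 = 21 | 3·7 = 21
X: 5·0+3·0+4·0+4·3 = 12 | 3·4 = 12
Q: 5·1+3·0+4·1+4·0 = 9 | 3·3 = 9
Z: 5·1+3·3+4·1+4·0 = 18 | 3·6 = 18
gcd(5,3,4,4,3) = 1

Coefficients: [5, 3, 4, 4, 3]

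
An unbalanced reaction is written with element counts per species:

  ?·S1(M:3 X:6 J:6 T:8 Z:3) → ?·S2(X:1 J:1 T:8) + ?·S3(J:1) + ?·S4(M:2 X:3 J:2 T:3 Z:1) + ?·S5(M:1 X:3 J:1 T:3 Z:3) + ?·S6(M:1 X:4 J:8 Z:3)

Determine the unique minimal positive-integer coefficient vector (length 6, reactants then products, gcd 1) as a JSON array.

Coefficients: [5, 2, 6, 6, 2, 1]

M: 5·3 = 15 | 2·0+6·0+6·2+2·1+1·1 = 15
X: 5·6 = 30 | 2·1+6·0+6·3+2·3+1·4 = 30
J: 5·6 = 30 | 2·1+6·1+6·2+2·1+1·8 = 30
T: 5·8 = 40 | 2·8+6·0+6·3+2·3+1·0 = 40
Z: 5·3 = 15 | 2·0+6·0+6·1+2·3+1·3 = 15
gcd(5,2,6,6,2,1) = 1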